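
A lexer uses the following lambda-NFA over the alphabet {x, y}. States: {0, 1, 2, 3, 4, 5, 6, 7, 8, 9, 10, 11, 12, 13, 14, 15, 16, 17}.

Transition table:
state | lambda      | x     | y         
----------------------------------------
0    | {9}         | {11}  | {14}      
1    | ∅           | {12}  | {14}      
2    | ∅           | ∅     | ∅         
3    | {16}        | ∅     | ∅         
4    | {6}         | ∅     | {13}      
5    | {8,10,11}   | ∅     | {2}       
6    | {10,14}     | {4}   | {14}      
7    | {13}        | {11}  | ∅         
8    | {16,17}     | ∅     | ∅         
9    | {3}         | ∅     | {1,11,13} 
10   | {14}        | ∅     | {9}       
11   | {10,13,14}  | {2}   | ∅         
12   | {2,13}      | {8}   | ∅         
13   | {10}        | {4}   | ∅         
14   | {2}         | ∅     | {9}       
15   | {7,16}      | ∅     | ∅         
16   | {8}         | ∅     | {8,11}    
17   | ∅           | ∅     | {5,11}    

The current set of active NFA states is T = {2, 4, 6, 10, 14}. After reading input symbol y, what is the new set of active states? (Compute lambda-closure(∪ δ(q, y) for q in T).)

4 on y → {13}.
6 on y → {14}.
10 on y → {9}.
14 on y → {9}.
No y-transition from 2.
Union after reading y: {9, 13, 14}.
Now take the lambda-closure:
From 9 via lambda: add 3.
From 13 via lambda: add 10.
From 14 via lambda: add 2.
From 3 via lambda: add 16.
From 16 via lambda: add 8.
From 8 via lambda: add 17.
No new states can be added; the closed set is {2, 3, 8, 9, 10, 13, 14, 16, 17}.

{2, 3, 8, 9, 10, 13, 14, 16, 17}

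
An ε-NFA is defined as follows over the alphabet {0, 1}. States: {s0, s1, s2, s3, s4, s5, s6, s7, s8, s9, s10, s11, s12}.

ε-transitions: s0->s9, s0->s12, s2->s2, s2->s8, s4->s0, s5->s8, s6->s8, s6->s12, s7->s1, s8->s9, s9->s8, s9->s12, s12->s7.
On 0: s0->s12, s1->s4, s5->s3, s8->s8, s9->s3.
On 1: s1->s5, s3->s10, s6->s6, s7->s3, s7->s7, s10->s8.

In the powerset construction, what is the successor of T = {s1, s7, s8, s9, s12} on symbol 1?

{s1, s3, s5, s7, s8, s9, s12}

s1 on 1 → {s5}.
s7 on 1 → {s3, s7}.
No 1-transition from s8, s9, s12.
Union after reading 1: {s3, s5, s7}.
Now take the ε-closure:
From s5 via ε: add s8.
From s7 via ε: add s1.
From s8 via ε: add s9.
From s9 via ε: add s12.
No new states can be added; the closed set is {s1, s3, s5, s7, s8, s9, s12}.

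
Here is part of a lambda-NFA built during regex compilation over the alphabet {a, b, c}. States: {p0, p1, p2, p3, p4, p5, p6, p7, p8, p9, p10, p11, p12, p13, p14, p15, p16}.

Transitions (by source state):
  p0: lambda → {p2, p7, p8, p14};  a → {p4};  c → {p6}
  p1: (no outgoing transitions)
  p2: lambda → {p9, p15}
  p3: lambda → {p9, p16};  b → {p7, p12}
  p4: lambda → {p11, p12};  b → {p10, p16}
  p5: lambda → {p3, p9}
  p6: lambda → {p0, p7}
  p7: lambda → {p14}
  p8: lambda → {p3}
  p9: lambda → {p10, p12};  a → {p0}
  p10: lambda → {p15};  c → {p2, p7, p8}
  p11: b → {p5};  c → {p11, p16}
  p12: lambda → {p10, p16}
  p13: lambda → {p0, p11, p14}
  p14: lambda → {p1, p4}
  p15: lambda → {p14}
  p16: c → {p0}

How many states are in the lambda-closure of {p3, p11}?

10

Start with {p3, p11}.
From p3 via lambda: add p9, p16.
From p9 via lambda: add p10, p12.
From p10 via lambda: add p15.
From p15 via lambda: add p14.
From p14 via lambda: add p1, p4.
lambda-closure = {p1, p3, p4, p9, p10, p11, p12, p14, p15, p16}, which has 10 states.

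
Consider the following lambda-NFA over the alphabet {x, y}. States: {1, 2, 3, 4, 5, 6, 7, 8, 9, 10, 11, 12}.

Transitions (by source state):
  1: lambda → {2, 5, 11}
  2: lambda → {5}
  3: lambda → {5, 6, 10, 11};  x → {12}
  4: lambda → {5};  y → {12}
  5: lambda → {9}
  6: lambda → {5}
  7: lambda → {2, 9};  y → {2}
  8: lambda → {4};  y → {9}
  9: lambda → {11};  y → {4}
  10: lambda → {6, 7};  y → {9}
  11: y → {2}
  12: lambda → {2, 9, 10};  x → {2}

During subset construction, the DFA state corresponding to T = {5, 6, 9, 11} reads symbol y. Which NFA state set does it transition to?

{2, 4, 5, 9, 11}

9 on y → {4}.
11 on y → {2}.
No y-transition from 5, 6.
Union after reading y: {2, 4}.
Now take the lambda-closure:
From 2 via lambda: add 5.
From 5 via lambda: add 9.
From 9 via lambda: add 11.
No new states can be added; the closed set is {2, 4, 5, 9, 11}.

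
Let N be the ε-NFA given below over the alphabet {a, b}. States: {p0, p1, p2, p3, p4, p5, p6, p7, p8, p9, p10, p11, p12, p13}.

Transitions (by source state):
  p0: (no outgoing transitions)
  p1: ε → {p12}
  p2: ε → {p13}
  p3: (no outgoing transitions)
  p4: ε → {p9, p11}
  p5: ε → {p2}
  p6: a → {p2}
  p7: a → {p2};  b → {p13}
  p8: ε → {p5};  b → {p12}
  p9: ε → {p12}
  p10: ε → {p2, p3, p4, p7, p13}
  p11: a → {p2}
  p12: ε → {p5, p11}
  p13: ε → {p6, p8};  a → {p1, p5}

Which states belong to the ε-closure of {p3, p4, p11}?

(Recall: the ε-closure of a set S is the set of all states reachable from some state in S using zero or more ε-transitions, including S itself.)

Start with {p3, p4, p11}.
From p4 via ε: add p9.
From p9 via ε: add p12.
From p12 via ε: add p5.
From p5 via ε: add p2.
From p2 via ε: add p13.
From p13 via ε: add p6, p8.
No new states can be added; the closed set is {p2, p3, p4, p5, p6, p8, p9, p11, p12, p13}.

{p2, p3, p4, p5, p6, p8, p9, p11, p12, p13}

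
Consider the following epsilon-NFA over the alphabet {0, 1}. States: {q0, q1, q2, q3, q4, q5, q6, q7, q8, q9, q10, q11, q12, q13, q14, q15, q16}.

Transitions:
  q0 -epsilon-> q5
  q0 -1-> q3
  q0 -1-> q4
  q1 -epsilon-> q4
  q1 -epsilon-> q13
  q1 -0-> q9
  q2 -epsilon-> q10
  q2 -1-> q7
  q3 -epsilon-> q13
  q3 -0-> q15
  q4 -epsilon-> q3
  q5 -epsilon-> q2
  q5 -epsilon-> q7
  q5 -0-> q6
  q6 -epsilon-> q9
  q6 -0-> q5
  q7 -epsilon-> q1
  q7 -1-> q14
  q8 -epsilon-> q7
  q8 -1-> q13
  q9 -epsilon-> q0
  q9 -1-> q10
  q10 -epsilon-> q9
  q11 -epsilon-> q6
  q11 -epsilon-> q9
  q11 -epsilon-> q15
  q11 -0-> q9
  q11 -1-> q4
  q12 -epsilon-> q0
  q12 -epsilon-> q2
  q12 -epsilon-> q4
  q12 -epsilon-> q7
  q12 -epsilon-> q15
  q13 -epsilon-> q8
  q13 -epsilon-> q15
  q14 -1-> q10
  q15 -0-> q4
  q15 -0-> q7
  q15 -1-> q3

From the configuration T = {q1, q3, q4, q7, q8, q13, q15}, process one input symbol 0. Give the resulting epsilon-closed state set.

q1 on 0 → {q9}.
q3 on 0 → {q15}.
q15 on 0 → {q4, q7}.
No 0-transition from q4, q7, q8, q13.
Union after reading 0: {q4, q7, q9, q15}.
Now take the epsilon-closure:
From q4 via epsilon: add q3.
From q7 via epsilon: add q1.
From q9 via epsilon: add q0.
From q0 via epsilon: add q5.
From q1 via epsilon: add q13.
From q5 via epsilon: add q2.
From q13 via epsilon: add q8.
From q2 via epsilon: add q10.
No new states can be added; the closed set is {q0, q1, q2, q3, q4, q5, q7, q8, q9, q10, q13, q15}.

{q0, q1, q2, q3, q4, q5, q7, q8, q9, q10, q13, q15}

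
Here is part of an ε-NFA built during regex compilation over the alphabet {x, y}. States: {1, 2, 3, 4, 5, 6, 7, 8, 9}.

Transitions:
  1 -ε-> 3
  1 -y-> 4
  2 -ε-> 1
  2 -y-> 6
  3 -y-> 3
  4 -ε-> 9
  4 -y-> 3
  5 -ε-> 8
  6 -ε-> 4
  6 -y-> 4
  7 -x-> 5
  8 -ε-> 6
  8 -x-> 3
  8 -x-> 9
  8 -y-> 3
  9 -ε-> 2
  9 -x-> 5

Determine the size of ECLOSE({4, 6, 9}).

Start with {4, 6, 9}.
From 9 via ε: add 2.
From 2 via ε: add 1.
From 1 via ε: add 3.
ε-closure = {1, 2, 3, 4, 6, 9}, which has 6 states.

6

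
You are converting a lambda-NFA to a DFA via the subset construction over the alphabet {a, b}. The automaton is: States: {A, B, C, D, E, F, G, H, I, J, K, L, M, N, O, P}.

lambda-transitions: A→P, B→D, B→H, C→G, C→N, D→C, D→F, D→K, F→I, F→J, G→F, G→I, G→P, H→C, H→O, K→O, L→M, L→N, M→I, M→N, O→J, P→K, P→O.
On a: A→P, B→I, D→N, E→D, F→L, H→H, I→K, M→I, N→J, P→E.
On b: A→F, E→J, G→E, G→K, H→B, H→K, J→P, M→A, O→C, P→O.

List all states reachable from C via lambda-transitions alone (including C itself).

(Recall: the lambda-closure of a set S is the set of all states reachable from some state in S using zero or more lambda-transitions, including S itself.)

Start with {C}.
From C via lambda: add G, N.
From G via lambda: add F, I, P.
From F via lambda: add J.
From P via lambda: add K, O.
No new states can be added; the closed set is {C, F, G, I, J, K, N, O, P}.

{C, F, G, I, J, K, N, O, P}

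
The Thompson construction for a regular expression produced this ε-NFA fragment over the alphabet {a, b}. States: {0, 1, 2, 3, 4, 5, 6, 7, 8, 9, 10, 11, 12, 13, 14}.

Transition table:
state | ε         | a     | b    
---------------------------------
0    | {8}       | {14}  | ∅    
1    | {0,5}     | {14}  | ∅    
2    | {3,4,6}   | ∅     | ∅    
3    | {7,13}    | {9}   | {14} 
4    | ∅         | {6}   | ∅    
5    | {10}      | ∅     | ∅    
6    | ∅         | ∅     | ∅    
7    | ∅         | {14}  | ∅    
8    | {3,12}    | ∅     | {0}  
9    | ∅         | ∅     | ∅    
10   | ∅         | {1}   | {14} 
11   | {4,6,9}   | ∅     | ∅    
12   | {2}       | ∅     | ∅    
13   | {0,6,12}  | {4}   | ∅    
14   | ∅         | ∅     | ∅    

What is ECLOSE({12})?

Start with {12}.
From 12 via ε: add 2.
From 2 via ε: add 3, 4, 6.
From 3 via ε: add 7, 13.
From 13 via ε: add 0.
From 0 via ε: add 8.
No new states can be added; the closed set is {0, 2, 3, 4, 6, 7, 8, 12, 13}.

{0, 2, 3, 4, 6, 7, 8, 12, 13}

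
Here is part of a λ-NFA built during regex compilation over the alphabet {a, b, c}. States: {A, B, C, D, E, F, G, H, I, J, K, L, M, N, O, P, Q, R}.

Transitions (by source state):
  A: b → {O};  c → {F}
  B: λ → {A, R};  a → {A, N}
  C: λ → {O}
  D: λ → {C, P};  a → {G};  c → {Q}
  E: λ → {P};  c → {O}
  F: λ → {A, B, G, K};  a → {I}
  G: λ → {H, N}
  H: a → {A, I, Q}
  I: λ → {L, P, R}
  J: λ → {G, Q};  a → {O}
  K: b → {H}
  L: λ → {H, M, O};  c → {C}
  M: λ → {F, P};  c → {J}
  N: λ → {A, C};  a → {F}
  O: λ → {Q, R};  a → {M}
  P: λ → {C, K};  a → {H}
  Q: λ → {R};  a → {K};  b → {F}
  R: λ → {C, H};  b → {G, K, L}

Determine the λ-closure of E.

Start with {E}.
From E via λ: add P.
From P via λ: add C, K.
From C via λ: add O.
From O via λ: add Q, R.
From R via λ: add H.
No new states can be added; the closed set is {C, E, H, K, O, P, Q, R}.

{C, E, H, K, O, P, Q, R}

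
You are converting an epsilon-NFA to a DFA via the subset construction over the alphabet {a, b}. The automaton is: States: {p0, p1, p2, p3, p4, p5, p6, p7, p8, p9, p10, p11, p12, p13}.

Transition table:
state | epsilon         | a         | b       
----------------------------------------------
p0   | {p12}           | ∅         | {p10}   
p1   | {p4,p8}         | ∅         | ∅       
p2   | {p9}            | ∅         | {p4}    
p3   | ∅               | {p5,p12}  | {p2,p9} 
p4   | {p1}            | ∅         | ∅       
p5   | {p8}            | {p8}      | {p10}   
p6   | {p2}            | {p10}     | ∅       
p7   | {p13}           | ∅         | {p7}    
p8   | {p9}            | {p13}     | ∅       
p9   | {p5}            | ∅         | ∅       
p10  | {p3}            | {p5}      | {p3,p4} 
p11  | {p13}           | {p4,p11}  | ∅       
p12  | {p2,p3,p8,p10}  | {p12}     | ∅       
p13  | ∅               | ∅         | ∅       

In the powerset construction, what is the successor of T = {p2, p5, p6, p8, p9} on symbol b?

{p1, p3, p4, p5, p8, p9, p10}

p2 on b → {p4}.
p5 on b → {p10}.
No b-transition from p6, p8, p9.
Union after reading b: {p4, p10}.
Now take the epsilon-closure:
From p4 via epsilon: add p1.
From p10 via epsilon: add p3.
From p1 via epsilon: add p8.
From p8 via epsilon: add p9.
From p9 via epsilon: add p5.
No new states can be added; the closed set is {p1, p3, p4, p5, p8, p9, p10}.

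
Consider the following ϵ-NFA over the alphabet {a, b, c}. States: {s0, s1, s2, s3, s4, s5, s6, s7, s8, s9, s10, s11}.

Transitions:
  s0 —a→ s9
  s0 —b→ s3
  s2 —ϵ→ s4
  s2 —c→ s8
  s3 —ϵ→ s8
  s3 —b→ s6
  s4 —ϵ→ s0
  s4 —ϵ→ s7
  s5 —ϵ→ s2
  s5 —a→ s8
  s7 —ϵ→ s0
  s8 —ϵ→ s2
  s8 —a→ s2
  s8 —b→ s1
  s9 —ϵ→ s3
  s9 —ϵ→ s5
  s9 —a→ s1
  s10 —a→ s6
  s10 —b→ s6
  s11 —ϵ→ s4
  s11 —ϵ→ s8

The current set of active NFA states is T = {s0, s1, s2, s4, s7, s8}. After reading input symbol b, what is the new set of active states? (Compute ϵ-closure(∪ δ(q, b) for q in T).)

{s0, s1, s2, s3, s4, s7, s8}

s0 on b → {s3}.
s8 on b → {s1}.
No b-transition from s1, s2, s4, s7.
Union after reading b: {s1, s3}.
Now take the ϵ-closure:
From s3 via ϵ: add s8.
From s8 via ϵ: add s2.
From s2 via ϵ: add s4.
From s4 via ϵ: add s0, s7.
No new states can be added; the closed set is {s0, s1, s2, s3, s4, s7, s8}.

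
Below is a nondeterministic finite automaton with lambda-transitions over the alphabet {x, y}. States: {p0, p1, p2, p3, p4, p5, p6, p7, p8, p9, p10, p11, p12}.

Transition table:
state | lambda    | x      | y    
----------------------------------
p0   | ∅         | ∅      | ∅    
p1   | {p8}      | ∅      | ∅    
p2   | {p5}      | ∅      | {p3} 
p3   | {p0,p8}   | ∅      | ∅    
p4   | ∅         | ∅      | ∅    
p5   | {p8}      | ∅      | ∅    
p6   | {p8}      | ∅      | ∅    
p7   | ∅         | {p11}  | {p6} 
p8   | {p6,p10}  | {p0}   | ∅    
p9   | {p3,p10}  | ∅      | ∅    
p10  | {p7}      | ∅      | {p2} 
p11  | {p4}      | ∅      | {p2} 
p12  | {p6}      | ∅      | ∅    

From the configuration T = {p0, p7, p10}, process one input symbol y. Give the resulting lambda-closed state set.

p7 on y → {p6}.
p10 on y → {p2}.
No y-transition from p0.
Union after reading y: {p2, p6}.
Now take the lambda-closure:
From p2 via lambda: add p5.
From p6 via lambda: add p8.
From p8 via lambda: add p10.
From p10 via lambda: add p7.
No new states can be added; the closed set is {p2, p5, p6, p7, p8, p10}.

{p2, p5, p6, p7, p8, p10}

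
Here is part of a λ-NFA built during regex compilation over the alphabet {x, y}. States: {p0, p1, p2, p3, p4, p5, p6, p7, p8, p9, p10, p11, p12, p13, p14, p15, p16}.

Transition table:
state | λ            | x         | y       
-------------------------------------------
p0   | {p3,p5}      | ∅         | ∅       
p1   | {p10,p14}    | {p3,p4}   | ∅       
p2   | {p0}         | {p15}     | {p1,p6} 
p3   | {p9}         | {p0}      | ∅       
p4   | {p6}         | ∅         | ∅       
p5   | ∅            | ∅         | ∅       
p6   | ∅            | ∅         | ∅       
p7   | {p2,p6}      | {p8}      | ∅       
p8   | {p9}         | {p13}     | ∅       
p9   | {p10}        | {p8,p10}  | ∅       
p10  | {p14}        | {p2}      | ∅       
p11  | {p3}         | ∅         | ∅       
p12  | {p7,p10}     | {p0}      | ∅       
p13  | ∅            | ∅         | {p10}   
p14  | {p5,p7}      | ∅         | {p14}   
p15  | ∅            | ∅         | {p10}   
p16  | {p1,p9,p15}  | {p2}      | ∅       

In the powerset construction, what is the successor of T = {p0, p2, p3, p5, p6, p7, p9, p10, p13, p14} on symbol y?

{p0, p1, p2, p3, p5, p6, p7, p9, p10, p14}

p2 on y → {p1, p6}.
p13 on y → {p10}.
p14 on y → {p14}.
No y-transition from p0, p3, p5, p6, p7, p9, p10.
Union after reading y: {p1, p6, p10, p14}.
Now take the λ-closure:
From p14 via λ: add p5, p7.
From p7 via λ: add p2.
From p2 via λ: add p0.
From p0 via λ: add p3.
From p3 via λ: add p9.
No new states can be added; the closed set is {p0, p1, p2, p3, p5, p6, p7, p9, p10, p14}.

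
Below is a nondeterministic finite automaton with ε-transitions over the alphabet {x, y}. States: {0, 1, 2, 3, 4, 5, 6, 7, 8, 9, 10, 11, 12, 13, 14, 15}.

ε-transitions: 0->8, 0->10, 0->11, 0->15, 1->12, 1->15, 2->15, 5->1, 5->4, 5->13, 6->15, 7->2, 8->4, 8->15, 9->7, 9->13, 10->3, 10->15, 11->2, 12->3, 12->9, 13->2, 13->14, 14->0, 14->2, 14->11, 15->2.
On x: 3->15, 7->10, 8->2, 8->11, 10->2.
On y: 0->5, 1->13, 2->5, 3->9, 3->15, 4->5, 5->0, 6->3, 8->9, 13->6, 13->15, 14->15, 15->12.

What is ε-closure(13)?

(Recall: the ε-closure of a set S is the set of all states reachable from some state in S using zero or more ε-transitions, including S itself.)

Start with {13}.
From 13 via ε: add 2, 14.
From 2 via ε: add 15.
From 14 via ε: add 0, 11.
From 0 via ε: add 8, 10.
From 8 via ε: add 4.
From 10 via ε: add 3.
No new states can be added; the closed set is {0, 2, 3, 4, 8, 10, 11, 13, 14, 15}.

{0, 2, 3, 4, 8, 10, 11, 13, 14, 15}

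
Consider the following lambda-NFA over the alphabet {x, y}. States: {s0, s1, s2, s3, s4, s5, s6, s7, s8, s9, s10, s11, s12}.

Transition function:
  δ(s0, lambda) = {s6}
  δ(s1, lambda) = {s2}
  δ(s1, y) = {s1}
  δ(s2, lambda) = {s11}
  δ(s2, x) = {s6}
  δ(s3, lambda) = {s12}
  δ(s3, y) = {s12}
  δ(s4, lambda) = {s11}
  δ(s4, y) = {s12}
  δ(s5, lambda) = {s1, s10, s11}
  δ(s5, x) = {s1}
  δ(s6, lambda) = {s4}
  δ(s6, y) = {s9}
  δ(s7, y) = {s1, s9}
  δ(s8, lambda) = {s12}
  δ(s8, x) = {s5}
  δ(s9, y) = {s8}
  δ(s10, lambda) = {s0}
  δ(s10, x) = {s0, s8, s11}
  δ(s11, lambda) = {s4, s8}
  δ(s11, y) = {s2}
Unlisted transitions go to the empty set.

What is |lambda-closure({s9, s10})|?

Start with {s9, s10}.
From s10 via lambda: add s0.
From s0 via lambda: add s6.
From s6 via lambda: add s4.
From s4 via lambda: add s11.
From s11 via lambda: add s8.
From s8 via lambda: add s12.
lambda-closure = {s0, s4, s6, s8, s9, s10, s11, s12}, which has 8 states.

8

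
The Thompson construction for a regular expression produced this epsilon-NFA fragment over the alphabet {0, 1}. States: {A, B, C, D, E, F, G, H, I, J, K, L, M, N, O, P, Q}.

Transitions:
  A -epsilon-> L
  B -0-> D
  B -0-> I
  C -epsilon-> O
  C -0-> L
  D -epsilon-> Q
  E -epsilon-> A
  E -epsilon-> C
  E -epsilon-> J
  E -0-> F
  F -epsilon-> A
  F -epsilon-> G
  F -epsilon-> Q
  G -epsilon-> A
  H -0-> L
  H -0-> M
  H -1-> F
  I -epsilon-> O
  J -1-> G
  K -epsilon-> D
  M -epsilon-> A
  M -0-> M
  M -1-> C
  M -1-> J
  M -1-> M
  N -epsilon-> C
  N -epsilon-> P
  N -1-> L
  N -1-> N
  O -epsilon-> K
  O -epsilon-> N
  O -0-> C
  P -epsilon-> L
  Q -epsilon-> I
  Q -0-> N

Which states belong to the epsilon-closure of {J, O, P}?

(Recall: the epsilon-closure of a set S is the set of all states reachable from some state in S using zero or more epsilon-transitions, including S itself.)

{C, D, I, J, K, L, N, O, P, Q}

Start with {J, O, P}.
From O via epsilon: add K, N.
From P via epsilon: add L.
From K via epsilon: add D.
From N via epsilon: add C.
From D via epsilon: add Q.
From Q via epsilon: add I.
No new states can be added; the closed set is {C, D, I, J, K, L, N, O, P, Q}.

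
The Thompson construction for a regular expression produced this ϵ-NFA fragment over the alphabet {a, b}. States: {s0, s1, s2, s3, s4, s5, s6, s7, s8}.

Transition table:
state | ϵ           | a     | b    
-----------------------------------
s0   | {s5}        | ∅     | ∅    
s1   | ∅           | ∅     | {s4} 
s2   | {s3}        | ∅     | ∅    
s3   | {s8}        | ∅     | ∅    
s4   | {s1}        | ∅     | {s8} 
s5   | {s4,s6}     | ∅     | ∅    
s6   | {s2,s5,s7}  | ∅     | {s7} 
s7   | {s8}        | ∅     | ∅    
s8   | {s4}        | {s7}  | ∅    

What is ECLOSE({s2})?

Start with {s2}.
From s2 via ϵ: add s3.
From s3 via ϵ: add s8.
From s8 via ϵ: add s4.
From s4 via ϵ: add s1.
No new states can be added; the closed set is {s1, s2, s3, s4, s8}.

{s1, s2, s3, s4, s8}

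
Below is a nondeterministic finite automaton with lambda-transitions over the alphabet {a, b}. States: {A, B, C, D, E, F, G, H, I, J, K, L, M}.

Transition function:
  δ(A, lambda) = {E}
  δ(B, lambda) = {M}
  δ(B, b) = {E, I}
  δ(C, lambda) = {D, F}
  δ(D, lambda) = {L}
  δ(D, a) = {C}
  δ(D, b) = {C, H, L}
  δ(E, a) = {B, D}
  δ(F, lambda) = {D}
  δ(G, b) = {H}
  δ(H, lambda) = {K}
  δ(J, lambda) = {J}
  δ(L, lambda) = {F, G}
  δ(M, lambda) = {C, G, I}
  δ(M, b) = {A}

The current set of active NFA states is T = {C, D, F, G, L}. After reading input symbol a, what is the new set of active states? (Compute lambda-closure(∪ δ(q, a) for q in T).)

D on a → {C}.
No a-transition from C, F, G, L.
Union after reading a: {C}.
Now take the lambda-closure:
From C via lambda: add D, F.
From D via lambda: add L.
From L via lambda: add G.
No new states can be added; the closed set is {C, D, F, G, L}.

{C, D, F, G, L}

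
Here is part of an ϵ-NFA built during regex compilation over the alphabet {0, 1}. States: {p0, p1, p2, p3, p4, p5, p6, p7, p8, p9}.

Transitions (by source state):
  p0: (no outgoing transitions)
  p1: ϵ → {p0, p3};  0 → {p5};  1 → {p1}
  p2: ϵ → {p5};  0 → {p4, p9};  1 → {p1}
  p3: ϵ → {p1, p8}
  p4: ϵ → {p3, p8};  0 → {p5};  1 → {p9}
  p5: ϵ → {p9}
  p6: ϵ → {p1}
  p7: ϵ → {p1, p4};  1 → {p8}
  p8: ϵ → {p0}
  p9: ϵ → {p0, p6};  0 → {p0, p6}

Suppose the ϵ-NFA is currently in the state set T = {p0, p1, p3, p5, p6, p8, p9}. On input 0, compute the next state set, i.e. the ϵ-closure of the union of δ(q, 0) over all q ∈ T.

p1 on 0 → {p5}.
p9 on 0 → {p0, p6}.
No 0-transition from p0, p3, p5, p6, p8.
Union after reading 0: {p0, p5, p6}.
Now take the ϵ-closure:
From p5 via ϵ: add p9.
From p6 via ϵ: add p1.
From p1 via ϵ: add p3.
From p3 via ϵ: add p8.
No new states can be added; the closed set is {p0, p1, p3, p5, p6, p8, p9}.

{p0, p1, p3, p5, p6, p8, p9}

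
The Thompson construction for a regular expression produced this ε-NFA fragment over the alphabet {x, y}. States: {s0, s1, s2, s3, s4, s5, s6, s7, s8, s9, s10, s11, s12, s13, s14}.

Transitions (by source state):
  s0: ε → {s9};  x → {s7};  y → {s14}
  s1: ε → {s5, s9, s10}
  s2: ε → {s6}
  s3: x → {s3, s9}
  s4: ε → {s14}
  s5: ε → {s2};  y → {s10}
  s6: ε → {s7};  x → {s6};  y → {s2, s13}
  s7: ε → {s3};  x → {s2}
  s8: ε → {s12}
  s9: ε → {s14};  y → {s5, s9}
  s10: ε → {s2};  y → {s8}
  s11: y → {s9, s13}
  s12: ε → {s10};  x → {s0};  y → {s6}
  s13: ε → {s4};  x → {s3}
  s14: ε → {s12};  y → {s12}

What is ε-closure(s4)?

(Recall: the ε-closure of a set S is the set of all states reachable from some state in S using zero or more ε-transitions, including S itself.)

{s2, s3, s4, s6, s7, s10, s12, s14}

Start with {s4}.
From s4 via ε: add s14.
From s14 via ε: add s12.
From s12 via ε: add s10.
From s10 via ε: add s2.
From s2 via ε: add s6.
From s6 via ε: add s7.
From s7 via ε: add s3.
No new states can be added; the closed set is {s2, s3, s4, s6, s7, s10, s12, s14}.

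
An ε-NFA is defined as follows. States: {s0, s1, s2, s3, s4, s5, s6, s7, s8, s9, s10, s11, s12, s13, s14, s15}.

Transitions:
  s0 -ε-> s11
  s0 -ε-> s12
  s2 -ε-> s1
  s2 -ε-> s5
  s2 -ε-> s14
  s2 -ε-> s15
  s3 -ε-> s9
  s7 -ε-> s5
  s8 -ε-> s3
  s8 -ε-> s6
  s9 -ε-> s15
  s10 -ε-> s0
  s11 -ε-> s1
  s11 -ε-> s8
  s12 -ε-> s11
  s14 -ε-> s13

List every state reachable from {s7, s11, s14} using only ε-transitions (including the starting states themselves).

{s1, s3, s5, s6, s7, s8, s9, s11, s13, s14, s15}

Start with {s7, s11, s14}.
From s7 via ε: add s5.
From s11 via ε: add s1, s8.
From s14 via ε: add s13.
From s8 via ε: add s3, s6.
From s3 via ε: add s9.
From s9 via ε: add s15.
No new states can be added; the closed set is {s1, s3, s5, s6, s7, s8, s9, s11, s13, s14, s15}.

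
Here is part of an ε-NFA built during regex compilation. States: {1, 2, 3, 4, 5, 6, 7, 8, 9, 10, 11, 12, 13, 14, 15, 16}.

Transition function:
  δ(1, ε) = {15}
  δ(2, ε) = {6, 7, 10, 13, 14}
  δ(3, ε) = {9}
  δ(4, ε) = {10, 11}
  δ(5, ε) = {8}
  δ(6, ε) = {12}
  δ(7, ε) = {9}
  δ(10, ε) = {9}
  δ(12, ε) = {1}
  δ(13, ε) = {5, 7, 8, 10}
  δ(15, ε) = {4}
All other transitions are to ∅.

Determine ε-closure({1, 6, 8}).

{1, 4, 6, 8, 9, 10, 11, 12, 15}

Start with {1, 6, 8}.
From 1 via ε: add 15.
From 6 via ε: add 12.
From 15 via ε: add 4.
From 4 via ε: add 10, 11.
From 10 via ε: add 9.
No new states can be added; the closed set is {1, 4, 6, 8, 9, 10, 11, 12, 15}.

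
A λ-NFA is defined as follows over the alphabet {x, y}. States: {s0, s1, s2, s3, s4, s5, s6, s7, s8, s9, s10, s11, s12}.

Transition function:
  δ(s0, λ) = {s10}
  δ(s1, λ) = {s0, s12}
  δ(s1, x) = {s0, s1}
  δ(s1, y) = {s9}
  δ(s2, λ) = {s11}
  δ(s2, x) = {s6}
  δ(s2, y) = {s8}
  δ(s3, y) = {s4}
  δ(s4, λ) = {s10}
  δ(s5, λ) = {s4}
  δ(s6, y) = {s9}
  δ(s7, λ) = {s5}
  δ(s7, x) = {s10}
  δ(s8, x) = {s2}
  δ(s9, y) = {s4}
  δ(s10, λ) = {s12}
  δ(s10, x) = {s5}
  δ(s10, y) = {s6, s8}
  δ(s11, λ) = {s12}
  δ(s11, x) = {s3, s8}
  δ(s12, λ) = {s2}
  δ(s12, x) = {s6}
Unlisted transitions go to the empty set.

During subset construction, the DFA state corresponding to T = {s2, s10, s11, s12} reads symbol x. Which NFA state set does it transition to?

s2 on x → {s6}.
s10 on x → {s5}.
s11 on x → {s3, s8}.
s12 on x → {s6}.
Union after reading x: {s3, s5, s6, s8}.
Now take the λ-closure:
From s5 via λ: add s4.
From s4 via λ: add s10.
From s10 via λ: add s12.
From s12 via λ: add s2.
From s2 via λ: add s11.
No new states can be added; the closed set is {s2, s3, s4, s5, s6, s8, s10, s11, s12}.

{s2, s3, s4, s5, s6, s8, s10, s11, s12}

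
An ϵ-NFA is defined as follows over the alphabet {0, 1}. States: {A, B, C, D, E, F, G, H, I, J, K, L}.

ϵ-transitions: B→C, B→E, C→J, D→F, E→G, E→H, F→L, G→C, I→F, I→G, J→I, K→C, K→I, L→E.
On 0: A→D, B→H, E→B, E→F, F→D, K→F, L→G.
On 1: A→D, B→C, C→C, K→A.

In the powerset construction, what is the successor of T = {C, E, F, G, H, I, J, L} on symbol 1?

{C, E, F, G, H, I, J, L}

C on 1 → {C}.
No 1-transition from E, F, G, H, I, J, L.
Union after reading 1: {C}.
Now take the ϵ-closure:
From C via ϵ: add J.
From J via ϵ: add I.
From I via ϵ: add F, G.
From F via ϵ: add L.
From L via ϵ: add E.
From E via ϵ: add H.
No new states can be added; the closed set is {C, E, F, G, H, I, J, L}.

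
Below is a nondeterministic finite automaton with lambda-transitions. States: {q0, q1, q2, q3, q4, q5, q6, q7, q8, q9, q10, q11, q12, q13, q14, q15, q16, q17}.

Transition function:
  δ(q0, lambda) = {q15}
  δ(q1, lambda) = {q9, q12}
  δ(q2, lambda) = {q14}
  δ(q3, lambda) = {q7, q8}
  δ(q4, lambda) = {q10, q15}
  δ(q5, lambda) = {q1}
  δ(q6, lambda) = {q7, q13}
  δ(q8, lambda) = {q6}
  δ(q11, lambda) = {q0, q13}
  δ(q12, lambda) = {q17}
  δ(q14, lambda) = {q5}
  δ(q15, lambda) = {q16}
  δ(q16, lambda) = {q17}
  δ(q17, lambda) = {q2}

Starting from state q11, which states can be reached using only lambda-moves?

Start with {q11}.
From q11 via lambda: add q0, q13.
From q0 via lambda: add q15.
From q15 via lambda: add q16.
From q16 via lambda: add q17.
From q17 via lambda: add q2.
From q2 via lambda: add q14.
From q14 via lambda: add q5.
From q5 via lambda: add q1.
From q1 via lambda: add q9, q12.
No new states can be added; the closed set is {q0, q1, q2, q5, q9, q11, q12, q13, q14, q15, q16, q17}.

{q0, q1, q2, q5, q9, q11, q12, q13, q14, q15, q16, q17}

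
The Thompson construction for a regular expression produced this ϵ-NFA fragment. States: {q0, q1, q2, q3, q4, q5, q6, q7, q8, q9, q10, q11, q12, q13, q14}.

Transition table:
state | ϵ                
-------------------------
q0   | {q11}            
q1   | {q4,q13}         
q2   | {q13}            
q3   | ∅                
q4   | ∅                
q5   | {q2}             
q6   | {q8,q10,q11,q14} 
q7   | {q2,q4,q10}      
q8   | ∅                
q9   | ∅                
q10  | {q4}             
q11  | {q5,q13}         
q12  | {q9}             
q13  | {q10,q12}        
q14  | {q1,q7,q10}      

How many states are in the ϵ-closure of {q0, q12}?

9

Start with {q0, q12}.
From q0 via ϵ: add q11.
From q12 via ϵ: add q9.
From q11 via ϵ: add q5, q13.
From q5 via ϵ: add q2.
From q13 via ϵ: add q10.
From q10 via ϵ: add q4.
ϵ-closure = {q0, q2, q4, q5, q9, q10, q11, q12, q13}, which has 9 states.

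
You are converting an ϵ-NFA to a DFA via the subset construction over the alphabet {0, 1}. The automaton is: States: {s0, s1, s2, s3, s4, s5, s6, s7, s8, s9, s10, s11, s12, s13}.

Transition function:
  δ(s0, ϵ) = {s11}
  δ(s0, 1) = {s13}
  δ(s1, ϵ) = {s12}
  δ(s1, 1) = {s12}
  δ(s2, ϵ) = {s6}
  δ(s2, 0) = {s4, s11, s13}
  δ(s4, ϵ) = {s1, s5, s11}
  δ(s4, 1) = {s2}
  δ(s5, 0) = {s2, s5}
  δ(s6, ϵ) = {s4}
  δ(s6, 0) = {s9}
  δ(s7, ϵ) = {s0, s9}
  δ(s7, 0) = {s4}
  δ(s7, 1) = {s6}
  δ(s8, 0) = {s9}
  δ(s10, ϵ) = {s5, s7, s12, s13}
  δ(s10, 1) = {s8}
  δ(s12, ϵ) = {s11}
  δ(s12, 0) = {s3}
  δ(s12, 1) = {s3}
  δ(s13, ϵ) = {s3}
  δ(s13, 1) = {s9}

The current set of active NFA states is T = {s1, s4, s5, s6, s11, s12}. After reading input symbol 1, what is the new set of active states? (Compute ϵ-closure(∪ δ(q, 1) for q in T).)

{s1, s2, s3, s4, s5, s6, s11, s12}

s1 on 1 → {s12}.
s4 on 1 → {s2}.
s12 on 1 → {s3}.
No 1-transition from s5, s6, s11.
Union after reading 1: {s2, s3, s12}.
Now take the ϵ-closure:
From s2 via ϵ: add s6.
From s12 via ϵ: add s11.
From s6 via ϵ: add s4.
From s4 via ϵ: add s1, s5.
No new states can be added; the closed set is {s1, s2, s3, s4, s5, s6, s11, s12}.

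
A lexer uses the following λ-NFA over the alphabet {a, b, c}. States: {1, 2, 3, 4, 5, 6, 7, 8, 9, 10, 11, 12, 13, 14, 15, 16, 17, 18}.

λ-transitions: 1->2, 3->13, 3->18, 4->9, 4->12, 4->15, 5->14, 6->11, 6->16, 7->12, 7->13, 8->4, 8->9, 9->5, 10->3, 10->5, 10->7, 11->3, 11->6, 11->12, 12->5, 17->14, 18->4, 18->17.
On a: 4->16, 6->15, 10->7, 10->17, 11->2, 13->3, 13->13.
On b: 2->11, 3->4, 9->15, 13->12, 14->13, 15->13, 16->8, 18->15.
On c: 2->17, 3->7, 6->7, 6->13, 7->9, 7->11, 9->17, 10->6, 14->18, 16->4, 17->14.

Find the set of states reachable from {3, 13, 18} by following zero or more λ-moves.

Start with {3, 13, 18}.
From 18 via λ: add 4, 17.
From 4 via λ: add 9, 12, 15.
From 17 via λ: add 14.
From 9 via λ: add 5.
No new states can be added; the closed set is {3, 4, 5, 9, 12, 13, 14, 15, 17, 18}.

{3, 4, 5, 9, 12, 13, 14, 15, 17, 18}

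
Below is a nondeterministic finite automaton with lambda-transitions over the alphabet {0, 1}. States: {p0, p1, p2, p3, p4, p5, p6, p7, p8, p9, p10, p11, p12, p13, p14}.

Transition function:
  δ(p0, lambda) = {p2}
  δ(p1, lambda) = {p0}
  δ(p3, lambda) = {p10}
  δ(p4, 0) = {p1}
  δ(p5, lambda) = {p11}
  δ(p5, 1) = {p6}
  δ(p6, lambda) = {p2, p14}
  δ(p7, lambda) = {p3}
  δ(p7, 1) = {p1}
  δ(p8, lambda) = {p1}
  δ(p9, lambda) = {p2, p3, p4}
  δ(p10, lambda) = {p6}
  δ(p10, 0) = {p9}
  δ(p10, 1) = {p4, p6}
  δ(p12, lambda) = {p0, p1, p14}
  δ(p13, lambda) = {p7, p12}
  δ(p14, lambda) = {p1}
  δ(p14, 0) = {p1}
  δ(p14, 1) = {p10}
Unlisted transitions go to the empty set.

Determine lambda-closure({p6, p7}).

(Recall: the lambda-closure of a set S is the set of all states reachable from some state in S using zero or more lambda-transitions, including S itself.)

Start with {p6, p7}.
From p6 via lambda: add p2, p14.
From p7 via lambda: add p3.
From p3 via lambda: add p10.
From p14 via lambda: add p1.
From p1 via lambda: add p0.
No new states can be added; the closed set is {p0, p1, p2, p3, p6, p7, p10, p14}.

{p0, p1, p2, p3, p6, p7, p10, p14}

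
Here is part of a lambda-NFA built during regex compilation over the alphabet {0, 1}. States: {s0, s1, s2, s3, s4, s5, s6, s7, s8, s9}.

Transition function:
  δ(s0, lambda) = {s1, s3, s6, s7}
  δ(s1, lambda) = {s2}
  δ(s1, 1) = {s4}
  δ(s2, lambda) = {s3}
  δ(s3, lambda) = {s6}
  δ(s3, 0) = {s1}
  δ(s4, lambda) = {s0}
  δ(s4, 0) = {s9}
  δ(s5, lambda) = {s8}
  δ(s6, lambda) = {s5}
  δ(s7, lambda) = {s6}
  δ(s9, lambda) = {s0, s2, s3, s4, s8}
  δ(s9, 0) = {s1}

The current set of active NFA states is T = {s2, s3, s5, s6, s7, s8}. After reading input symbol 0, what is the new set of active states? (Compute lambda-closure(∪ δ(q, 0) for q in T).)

{s1, s2, s3, s5, s6, s8}

s3 on 0 → {s1}.
No 0-transition from s2, s5, s6, s7, s8.
Union after reading 0: {s1}.
Now take the lambda-closure:
From s1 via lambda: add s2.
From s2 via lambda: add s3.
From s3 via lambda: add s6.
From s6 via lambda: add s5.
From s5 via lambda: add s8.
No new states can be added; the closed set is {s1, s2, s3, s5, s6, s8}.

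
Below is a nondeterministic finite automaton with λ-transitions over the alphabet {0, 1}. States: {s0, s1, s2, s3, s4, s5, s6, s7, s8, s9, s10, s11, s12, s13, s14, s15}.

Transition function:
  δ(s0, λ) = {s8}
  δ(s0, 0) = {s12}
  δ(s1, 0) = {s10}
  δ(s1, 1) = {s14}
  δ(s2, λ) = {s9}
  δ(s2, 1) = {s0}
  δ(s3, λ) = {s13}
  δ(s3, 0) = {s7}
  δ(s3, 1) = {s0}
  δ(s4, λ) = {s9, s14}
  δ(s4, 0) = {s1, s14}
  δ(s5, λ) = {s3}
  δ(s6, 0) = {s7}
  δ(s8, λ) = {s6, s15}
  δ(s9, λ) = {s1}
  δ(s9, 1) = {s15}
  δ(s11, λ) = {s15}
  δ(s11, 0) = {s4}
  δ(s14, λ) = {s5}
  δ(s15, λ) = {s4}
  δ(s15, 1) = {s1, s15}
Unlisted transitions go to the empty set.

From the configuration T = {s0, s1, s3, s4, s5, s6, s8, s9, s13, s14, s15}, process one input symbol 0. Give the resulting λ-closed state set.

{s1, s3, s5, s7, s10, s12, s13, s14}

s0 on 0 → {s12}.
s1 on 0 → {s10}.
s3 on 0 → {s7}.
s4 on 0 → {s1, s14}.
s6 on 0 → {s7}.
No 0-transition from s5, s8, s9, s13, s14, s15.
Union after reading 0: {s1, s7, s10, s12, s14}.
Now take the λ-closure:
From s14 via λ: add s5.
From s5 via λ: add s3.
From s3 via λ: add s13.
No new states can be added; the closed set is {s1, s3, s5, s7, s10, s12, s13, s14}.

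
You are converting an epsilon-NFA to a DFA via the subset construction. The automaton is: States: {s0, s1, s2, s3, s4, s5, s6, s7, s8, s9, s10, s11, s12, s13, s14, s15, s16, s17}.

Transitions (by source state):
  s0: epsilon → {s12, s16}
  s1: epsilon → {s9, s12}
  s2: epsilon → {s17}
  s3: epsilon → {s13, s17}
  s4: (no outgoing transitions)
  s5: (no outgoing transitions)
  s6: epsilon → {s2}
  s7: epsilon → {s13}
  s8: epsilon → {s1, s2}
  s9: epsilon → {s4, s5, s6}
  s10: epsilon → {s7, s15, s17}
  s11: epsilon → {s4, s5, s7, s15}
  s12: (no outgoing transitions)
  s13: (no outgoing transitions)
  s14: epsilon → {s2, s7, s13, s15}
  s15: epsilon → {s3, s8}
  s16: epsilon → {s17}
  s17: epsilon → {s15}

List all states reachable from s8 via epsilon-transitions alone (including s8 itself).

{s1, s2, s3, s4, s5, s6, s8, s9, s12, s13, s15, s17}

Start with {s8}.
From s8 via epsilon: add s1, s2.
From s1 via epsilon: add s9, s12.
From s2 via epsilon: add s17.
From s9 via epsilon: add s4, s5, s6.
From s17 via epsilon: add s15.
From s15 via epsilon: add s3.
From s3 via epsilon: add s13.
No new states can be added; the closed set is {s1, s2, s3, s4, s5, s6, s8, s9, s12, s13, s15, s17}.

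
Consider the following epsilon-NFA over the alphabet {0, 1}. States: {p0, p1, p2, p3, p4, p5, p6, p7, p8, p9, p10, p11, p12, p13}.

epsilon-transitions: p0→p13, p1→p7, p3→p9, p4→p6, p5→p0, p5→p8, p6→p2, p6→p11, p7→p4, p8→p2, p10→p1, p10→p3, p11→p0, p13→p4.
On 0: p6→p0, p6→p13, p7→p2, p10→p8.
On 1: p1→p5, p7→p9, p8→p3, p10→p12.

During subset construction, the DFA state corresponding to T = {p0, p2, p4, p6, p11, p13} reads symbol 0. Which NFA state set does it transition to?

{p0, p2, p4, p6, p11, p13}

p6 on 0 → {p0, p13}.
No 0-transition from p0, p2, p4, p11, p13.
Union after reading 0: {p0, p13}.
Now take the epsilon-closure:
From p13 via epsilon: add p4.
From p4 via epsilon: add p6.
From p6 via epsilon: add p2, p11.
No new states can be added; the closed set is {p0, p2, p4, p6, p11, p13}.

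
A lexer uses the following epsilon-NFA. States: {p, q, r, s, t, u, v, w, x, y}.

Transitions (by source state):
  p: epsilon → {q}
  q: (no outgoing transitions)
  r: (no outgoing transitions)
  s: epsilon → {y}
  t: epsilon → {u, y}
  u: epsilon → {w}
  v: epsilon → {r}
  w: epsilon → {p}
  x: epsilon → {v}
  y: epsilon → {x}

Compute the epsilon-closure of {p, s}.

{p, q, r, s, v, x, y}

Start with {p, s}.
From p via epsilon: add q.
From s via epsilon: add y.
From y via epsilon: add x.
From x via epsilon: add v.
From v via epsilon: add r.
No new states can be added; the closed set is {p, q, r, s, v, x, y}.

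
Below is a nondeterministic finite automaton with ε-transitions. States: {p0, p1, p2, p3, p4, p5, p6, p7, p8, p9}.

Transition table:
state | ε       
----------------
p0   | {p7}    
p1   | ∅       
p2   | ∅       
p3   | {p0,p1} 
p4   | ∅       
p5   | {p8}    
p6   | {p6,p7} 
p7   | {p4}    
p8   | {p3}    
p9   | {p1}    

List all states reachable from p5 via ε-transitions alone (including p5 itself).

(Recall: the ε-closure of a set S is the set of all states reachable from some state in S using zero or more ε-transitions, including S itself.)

{p0, p1, p3, p4, p5, p7, p8}

Start with {p5}.
From p5 via ε: add p8.
From p8 via ε: add p3.
From p3 via ε: add p0, p1.
From p0 via ε: add p7.
From p7 via ε: add p4.
No new states can be added; the closed set is {p0, p1, p3, p4, p5, p7, p8}.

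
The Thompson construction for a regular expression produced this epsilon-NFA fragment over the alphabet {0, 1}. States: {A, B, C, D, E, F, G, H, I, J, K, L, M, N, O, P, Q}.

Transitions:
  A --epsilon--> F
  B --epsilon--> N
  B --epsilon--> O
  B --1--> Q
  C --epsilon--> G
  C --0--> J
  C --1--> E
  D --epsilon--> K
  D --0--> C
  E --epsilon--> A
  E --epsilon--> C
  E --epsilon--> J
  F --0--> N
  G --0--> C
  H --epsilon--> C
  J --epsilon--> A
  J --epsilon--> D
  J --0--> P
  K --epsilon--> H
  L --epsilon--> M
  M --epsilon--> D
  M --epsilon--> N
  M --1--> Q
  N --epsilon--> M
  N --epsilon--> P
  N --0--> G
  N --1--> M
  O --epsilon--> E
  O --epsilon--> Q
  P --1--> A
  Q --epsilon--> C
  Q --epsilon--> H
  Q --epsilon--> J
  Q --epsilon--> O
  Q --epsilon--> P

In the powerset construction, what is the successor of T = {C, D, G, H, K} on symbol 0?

{A, C, D, F, G, H, J, K}

C on 0 → {J}.
D on 0 → {C}.
G on 0 → {C}.
No 0-transition from H, K.
Union after reading 0: {C, J}.
Now take the epsilon-closure:
From C via epsilon: add G.
From J via epsilon: add A, D.
From A via epsilon: add F.
From D via epsilon: add K.
From K via epsilon: add H.
No new states can be added; the closed set is {A, C, D, F, G, H, J, K}.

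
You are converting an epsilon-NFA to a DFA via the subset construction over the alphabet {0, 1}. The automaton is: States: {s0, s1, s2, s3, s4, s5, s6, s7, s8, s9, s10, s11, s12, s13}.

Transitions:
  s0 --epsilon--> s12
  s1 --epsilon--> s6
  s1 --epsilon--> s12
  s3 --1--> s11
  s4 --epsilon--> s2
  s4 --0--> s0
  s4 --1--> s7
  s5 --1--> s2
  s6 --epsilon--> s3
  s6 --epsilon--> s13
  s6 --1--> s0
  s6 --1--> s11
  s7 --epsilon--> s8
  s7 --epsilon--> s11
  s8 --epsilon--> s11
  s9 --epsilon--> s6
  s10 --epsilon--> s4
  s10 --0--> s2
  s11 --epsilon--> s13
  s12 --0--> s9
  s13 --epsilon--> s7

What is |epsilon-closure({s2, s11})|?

5

Start with {s2, s11}.
From s11 via epsilon: add s13.
From s13 via epsilon: add s7.
From s7 via epsilon: add s8.
epsilon-closure = {s2, s7, s8, s11, s13}, which has 5 states.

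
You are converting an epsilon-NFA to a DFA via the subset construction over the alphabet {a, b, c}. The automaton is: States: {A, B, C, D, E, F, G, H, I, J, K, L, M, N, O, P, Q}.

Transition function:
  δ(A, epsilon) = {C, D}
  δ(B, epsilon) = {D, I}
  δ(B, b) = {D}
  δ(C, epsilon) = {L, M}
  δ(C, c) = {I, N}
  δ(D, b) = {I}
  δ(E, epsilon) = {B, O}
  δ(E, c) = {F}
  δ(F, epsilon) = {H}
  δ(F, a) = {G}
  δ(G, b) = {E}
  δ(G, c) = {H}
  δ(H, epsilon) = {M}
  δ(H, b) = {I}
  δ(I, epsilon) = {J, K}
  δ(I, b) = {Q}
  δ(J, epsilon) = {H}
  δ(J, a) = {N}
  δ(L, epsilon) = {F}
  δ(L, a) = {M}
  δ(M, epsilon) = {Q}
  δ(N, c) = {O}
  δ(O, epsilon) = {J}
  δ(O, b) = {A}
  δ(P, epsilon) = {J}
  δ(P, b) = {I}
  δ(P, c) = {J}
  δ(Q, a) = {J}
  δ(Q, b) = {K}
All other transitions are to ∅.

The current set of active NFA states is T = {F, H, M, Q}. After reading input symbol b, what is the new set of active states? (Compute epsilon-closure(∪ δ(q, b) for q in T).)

H on b → {I}.
Q on b → {K}.
No b-transition from F, M.
Union after reading b: {I, K}.
Now take the epsilon-closure:
From I via epsilon: add J.
From J via epsilon: add H.
From H via epsilon: add M.
From M via epsilon: add Q.
No new states can be added; the closed set is {H, I, J, K, M, Q}.

{H, I, J, K, M, Q}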